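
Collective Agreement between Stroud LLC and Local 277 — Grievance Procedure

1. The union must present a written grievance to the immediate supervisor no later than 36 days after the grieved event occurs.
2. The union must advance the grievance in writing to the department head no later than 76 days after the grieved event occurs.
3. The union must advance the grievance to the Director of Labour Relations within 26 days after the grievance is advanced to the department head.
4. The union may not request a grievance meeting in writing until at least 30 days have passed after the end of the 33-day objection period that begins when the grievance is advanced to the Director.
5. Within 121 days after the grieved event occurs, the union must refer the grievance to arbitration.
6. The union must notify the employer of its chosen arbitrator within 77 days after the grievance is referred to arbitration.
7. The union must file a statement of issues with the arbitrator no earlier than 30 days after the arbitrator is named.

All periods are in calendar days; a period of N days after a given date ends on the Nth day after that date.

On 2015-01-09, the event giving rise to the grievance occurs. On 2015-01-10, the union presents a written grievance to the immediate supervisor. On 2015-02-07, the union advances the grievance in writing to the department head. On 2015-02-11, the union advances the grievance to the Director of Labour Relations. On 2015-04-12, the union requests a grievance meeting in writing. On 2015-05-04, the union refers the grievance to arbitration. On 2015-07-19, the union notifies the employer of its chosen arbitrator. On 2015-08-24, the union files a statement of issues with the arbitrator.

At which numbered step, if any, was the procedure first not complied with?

(1) due by 2015-01-09 + 36 days = 2015-02-14; done 2015-01-10 — timely.
(2) due by 2015-01-09 + 76 days = 2015-03-26; done 2015-02-07 — timely.
(3) due by 2015-02-07 + 26 days = 2015-03-05; done 2015-02-11 — timely.
(4) permitted from 2015-03-16 + 30 days = 2015-04-15 onward; acted on 2015-04-12, 3 days prematurely.
The analysis stops there.

Step 4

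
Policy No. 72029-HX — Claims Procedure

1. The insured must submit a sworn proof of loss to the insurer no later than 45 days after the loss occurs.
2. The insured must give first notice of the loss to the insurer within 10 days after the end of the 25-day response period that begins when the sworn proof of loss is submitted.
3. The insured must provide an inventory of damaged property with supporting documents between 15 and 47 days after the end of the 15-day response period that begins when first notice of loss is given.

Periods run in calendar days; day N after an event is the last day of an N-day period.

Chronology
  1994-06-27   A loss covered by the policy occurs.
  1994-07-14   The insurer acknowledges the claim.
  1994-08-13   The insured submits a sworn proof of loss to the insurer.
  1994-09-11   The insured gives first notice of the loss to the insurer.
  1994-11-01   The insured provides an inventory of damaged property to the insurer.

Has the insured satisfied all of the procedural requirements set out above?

No

Step 1: 45 days after 1994-06-27 (when the loss occurs) is 1994-08-11; done 1994-08-13 — 2 days late.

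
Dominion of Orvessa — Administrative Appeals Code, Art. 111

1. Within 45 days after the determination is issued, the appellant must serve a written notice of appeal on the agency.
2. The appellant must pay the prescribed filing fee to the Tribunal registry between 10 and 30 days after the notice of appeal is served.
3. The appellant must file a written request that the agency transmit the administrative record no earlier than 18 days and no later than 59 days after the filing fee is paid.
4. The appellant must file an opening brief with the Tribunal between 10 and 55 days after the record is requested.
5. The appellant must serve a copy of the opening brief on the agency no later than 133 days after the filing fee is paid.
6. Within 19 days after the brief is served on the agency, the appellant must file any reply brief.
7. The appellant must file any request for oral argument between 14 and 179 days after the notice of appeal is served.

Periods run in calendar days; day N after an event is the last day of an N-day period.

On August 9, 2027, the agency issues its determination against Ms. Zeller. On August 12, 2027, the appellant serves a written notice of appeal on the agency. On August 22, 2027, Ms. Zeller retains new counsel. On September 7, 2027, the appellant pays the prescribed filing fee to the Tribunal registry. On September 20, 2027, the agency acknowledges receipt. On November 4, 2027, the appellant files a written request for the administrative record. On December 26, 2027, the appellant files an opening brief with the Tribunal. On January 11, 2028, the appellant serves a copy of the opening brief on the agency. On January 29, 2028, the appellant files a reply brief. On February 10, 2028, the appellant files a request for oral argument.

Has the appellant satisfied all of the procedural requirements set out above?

(1) due by August 9, 2027 + 45 days = September 23, 2027; done August 12, 2027 — timely.
(2) the permitted window runs from August 12, 2027 + 10 = August 22, 2027 to August 12, 2027 + 30 = September 11, 2027; done September 7, 2027 — within the window.
(3) the permitted window runs from September 7, 2027 + 18 = September 25, 2027 to September 7, 2027 + 59 = November 5, 2027; done November 4, 2027, which is between those dates.
(4) the permitted window runs from November 4, 2027 + 10 = November 14, 2027 to November 4, 2027 + 55 = December 29, 2027; done December 26, 2027, which is between those dates.
(5) due by September 7, 2027 + 133 days = January 18, 2028; completed January 11, 2028, before the deadline.
(6) due by January 11, 2028 + 19 days = January 30, 2028; completed January 29, 2028, before the deadline.
(7) the permitted window runs from August 12, 2027 + 14 = August 26, 2027 to August 12, 2027 + 179 = February 7, 2028; February 10, 2028 is 3 days past the end of the window.
The analysis stops there.

No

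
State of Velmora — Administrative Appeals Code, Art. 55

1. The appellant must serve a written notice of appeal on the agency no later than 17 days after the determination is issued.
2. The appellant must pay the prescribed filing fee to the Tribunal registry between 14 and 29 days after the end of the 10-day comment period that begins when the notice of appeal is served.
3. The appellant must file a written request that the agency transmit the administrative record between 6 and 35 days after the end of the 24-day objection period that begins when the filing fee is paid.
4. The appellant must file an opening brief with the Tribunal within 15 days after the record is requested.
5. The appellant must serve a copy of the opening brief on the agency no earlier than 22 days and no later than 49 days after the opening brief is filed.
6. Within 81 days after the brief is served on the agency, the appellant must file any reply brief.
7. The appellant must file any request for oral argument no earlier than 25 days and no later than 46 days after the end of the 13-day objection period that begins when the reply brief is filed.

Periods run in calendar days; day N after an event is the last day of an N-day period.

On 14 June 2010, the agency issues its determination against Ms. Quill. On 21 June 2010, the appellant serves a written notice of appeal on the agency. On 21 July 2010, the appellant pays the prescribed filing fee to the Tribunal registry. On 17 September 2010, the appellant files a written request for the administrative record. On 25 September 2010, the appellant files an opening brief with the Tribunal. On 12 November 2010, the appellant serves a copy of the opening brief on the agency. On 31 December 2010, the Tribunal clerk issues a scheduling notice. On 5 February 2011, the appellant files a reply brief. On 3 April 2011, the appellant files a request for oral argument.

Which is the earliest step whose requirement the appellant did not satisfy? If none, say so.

Step 1: 17 days after 14 June 2010 (when the determination is issued) is 1 July 2010; completed 21 June 2010, before the deadline.
Step 2: the window is 14–29 days after 1 July 2010 (end of the 10-day comment period, which began when the notice of appeal is served on 21 June 2010), so 15 July 2010 through 30 July 2010; 21 July 2010 falls inside that range.
Step 3: the window is 6–35 days after 14 August 2010 (end of the 24-day objection period, which began when the filing fee is paid on 21 July 2010), so 20 August 2010 through 18 September 2010; 17 September 2010 falls inside that range.
Step 4: 15 days after 17 September 2010 (when the record is requested) is 2 October 2010; done 25 September 2010 — timely.
Step 5: the window is 22–49 days after 25 September 2010 (when the opening brief is filed), so 17 October 2010 through 13 November 2010; done 12 November 2010, which is between those dates.
Step 6: 81 days after 12 November 2010 (when the brief is served on the agency) is 1 February 2011; done 5 February 2011 — 4 days late.

Step 6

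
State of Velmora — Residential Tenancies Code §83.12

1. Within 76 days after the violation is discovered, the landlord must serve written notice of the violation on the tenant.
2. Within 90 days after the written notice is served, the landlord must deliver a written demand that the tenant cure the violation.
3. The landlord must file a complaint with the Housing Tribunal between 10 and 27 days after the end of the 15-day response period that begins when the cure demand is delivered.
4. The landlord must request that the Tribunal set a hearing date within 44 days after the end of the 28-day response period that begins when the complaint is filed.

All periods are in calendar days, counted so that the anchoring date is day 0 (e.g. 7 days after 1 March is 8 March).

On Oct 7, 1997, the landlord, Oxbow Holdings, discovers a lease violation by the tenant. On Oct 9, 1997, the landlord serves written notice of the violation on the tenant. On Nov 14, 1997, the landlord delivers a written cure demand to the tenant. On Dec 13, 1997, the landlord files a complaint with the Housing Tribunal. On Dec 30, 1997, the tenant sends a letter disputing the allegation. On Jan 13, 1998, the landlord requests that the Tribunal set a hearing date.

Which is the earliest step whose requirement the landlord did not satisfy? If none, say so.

(1) due by Oct 7, 1997 + 76 days = Dec 22, 1997; completed Oct 9, 1997, before the deadline.
(2) due by Oct 9, 1997 + 90 days = Jan 7, 1998; done Nov 14, 1997 — timely.
(3) the permitted window runs from Nov 29, 1997 + 10 = Dec 9, 1997 to Nov 29, 1997 + 27 = Dec 26, 1997; Dec 13, 1997 falls inside that range.
(4) due by Jan 10, 1998 + 44 days = Feb 23, 1998; Jan 13, 1998 is within that limit.

None — every step was satisfied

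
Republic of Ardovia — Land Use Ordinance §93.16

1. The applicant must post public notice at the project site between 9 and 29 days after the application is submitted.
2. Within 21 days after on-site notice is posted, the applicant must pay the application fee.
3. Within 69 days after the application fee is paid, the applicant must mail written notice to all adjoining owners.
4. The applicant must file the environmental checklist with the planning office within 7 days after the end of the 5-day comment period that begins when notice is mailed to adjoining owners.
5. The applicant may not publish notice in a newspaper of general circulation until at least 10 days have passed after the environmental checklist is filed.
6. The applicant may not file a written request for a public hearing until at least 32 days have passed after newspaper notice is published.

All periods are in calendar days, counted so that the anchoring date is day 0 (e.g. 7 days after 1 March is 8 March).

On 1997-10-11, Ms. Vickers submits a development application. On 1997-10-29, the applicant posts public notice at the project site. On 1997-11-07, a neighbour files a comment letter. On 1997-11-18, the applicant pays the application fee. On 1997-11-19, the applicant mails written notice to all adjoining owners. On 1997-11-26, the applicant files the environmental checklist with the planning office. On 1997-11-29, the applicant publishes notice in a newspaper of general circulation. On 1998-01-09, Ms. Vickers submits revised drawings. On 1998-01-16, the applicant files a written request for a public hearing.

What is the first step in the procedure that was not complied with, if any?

Step 5

Step 1 — 9 and 29 days from 1997-10-11 (when the application is submitted) are 1997-10-20 and 1997-11-09 respectively; 1997-10-29 falls inside that range.
Step 2 — counting 21 days from 1997-10-29 (when on-site notice is posted) gives a deadline of 1997-11-19; 1997-11-18 is within that limit.
Step 3 — counting 69 days from 1997-11-18 (when the application fee is paid) gives a deadline of 1998-01-26; 1997-11-19 is within that limit.
Step 4 — counting 7 days from 1997-11-24 (end of the 5-day comment period, which began when notice is mailed to adjoining owners on 1997-11-19) gives a deadline of 1997-12-01; done 1997-11-26 — timely.
Step 5 — must wait 10 days from 1997-11-26 (when the environmental checklist is filed), so not before 1997-12-06; acted on 1997-11-29, 7 days prematurely.
No need to go further; step 5 was not satisfied.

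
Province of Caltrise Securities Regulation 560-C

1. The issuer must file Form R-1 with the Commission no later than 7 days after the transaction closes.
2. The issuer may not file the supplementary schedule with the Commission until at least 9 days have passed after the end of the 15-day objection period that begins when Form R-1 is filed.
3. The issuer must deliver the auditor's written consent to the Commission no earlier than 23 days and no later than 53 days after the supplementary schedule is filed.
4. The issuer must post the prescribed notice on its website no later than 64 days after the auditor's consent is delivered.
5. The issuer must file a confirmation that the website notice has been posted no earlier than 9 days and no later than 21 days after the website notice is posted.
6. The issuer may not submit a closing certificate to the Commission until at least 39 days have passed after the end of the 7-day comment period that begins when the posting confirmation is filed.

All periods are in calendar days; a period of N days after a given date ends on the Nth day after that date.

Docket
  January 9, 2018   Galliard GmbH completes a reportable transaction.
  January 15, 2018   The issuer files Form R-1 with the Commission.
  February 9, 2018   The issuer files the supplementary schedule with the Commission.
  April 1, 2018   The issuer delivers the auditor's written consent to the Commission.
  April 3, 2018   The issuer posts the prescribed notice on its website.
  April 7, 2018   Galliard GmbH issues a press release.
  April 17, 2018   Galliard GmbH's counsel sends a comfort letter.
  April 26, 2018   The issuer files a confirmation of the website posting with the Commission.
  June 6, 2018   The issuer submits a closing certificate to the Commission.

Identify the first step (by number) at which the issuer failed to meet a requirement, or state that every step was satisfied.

Step 5

Step 1 — counting 7 days from January 9, 2018 (when the transaction closes) gives a deadline of January 16, 2018; January 15, 2018 is within that limit.
Step 2 — must wait 9 days from January 30, 2018 (end of the 15-day objection period, which began when Form R-1 is filed on January 15, 2018), so not before February 8, 2018; February 9, 2018 is on or after that date.
Step 3 — 23 and 53 days from February 9, 2018 (when the supplementary schedule is filed) are March 4, 2018 and April 3, 2018 respectively; April 1, 2018 falls inside that range.
Step 4 — counting 64 days from April 1, 2018 (when the auditor's consent is delivered) gives a deadline of June 4, 2018; completed April 3, 2018, before the deadline.
Step 5 — 9 and 21 days from April 3, 2018 (when the website notice is posted) are April 12, 2018 and April 24, 2018 respectively; done April 26, 2018 — 2 days after the window closed.
No need to go further; step 5 was not satisfied.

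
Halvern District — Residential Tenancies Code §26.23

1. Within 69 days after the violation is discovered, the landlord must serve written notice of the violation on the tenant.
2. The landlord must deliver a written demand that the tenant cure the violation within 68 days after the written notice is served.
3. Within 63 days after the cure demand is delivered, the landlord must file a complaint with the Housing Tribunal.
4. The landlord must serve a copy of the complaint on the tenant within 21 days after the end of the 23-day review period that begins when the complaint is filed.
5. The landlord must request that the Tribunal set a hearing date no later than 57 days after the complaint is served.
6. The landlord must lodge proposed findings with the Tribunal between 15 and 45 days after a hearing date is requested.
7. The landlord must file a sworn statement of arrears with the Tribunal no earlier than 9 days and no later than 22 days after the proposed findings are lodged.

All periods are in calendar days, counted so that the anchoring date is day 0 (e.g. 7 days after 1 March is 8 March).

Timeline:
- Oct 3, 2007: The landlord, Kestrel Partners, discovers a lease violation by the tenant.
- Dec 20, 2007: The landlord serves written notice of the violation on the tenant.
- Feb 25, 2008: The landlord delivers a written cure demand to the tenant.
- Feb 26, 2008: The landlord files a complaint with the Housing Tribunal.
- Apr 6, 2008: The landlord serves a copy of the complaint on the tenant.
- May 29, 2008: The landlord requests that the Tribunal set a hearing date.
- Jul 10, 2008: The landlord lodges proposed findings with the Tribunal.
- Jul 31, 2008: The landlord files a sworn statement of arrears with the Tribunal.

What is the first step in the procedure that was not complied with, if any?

Step 1

Step 1 — counting 69 days from Oct 3, 2007 (when the violation is discovered) gives a deadline of Dec 11, 2007; Dec 20, 2007 misses that deadline by 9 days.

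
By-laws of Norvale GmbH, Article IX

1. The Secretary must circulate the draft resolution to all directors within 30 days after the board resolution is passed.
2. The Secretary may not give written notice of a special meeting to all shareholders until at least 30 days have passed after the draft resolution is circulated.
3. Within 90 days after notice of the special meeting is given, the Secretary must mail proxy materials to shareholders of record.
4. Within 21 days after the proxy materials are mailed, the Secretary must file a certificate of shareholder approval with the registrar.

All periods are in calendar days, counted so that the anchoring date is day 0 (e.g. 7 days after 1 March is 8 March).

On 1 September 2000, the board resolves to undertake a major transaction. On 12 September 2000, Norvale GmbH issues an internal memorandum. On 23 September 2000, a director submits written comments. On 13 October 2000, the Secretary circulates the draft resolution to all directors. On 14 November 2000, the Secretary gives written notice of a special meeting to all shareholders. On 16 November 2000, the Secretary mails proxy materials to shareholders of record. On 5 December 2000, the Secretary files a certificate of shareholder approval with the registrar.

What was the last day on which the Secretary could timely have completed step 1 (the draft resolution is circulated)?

Step 1 runs from 1 September 2000, when the board resolution is passed. 30 days after 1 September 2000 is 1 October 2000.

1 October 2000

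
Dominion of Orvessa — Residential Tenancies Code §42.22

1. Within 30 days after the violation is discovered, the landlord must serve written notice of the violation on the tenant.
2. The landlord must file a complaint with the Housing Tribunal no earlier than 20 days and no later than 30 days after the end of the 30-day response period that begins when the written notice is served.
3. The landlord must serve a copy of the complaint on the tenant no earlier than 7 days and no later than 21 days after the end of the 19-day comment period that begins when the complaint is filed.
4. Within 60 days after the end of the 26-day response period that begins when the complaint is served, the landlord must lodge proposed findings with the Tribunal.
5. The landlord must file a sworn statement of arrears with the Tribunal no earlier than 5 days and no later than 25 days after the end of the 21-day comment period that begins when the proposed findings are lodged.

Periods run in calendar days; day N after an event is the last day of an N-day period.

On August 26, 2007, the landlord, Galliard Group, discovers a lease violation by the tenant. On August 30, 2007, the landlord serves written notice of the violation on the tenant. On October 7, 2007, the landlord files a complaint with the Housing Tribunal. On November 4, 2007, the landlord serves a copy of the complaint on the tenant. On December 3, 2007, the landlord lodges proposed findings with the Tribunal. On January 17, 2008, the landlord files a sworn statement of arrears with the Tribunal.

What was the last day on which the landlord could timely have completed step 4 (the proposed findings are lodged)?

The complaint is served on November 4, 2007; the 26-day response period therefore ends November 30, 2007, and step 4 runs from that date. 60 days after November 30, 2007 is January 29, 2008.

January 29, 2008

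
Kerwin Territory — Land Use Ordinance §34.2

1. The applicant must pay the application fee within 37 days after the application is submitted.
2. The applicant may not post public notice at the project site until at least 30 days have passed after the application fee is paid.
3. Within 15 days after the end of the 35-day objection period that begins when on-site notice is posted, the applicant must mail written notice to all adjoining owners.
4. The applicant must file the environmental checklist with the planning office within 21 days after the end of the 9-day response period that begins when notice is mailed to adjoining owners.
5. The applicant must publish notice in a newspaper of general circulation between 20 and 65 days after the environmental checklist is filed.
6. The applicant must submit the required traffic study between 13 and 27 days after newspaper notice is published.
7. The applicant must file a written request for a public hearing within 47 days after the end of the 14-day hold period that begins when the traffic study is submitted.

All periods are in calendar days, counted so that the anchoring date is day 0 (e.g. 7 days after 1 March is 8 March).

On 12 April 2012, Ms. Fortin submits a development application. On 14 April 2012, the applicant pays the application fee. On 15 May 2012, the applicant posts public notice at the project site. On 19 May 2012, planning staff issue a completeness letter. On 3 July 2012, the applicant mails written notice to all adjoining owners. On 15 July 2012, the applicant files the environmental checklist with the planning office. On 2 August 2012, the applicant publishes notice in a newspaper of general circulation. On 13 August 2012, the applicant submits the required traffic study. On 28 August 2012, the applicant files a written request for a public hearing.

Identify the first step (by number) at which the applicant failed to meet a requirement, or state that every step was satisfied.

Step 1 — counting 37 days from 12 April 2012 (when the application is submitted) gives a deadline of 19 May 2012; done 14 April 2012 — timely.
Step 2 — must wait 30 days from 14 April 2012 (when the application fee is paid), so not before 14 May 2012; done 15 May 2012 — permitted.
Step 3 — counting 15 days from 19 June 2012 (end of the 35-day objection period, which began when on-site notice is posted on 15 May 2012) gives a deadline of 4 July 2012; done 3 July 2012 — timely.
Step 4 — counting 21 days from 12 July 2012 (end of the 9-day response period, which began when notice is mailed to adjoining owners on 3 July 2012) gives a deadline of 2 August 2012; done 15 July 2012 — timely.
Step 5 — 20 and 65 days from 15 July 2012 (when the environmental checklist is filed) are 4 August 2012 and 18 September 2012 respectively; done 2 August 2012 — 2 days before the window opened.
That is the first point of non-compliance.

Step 5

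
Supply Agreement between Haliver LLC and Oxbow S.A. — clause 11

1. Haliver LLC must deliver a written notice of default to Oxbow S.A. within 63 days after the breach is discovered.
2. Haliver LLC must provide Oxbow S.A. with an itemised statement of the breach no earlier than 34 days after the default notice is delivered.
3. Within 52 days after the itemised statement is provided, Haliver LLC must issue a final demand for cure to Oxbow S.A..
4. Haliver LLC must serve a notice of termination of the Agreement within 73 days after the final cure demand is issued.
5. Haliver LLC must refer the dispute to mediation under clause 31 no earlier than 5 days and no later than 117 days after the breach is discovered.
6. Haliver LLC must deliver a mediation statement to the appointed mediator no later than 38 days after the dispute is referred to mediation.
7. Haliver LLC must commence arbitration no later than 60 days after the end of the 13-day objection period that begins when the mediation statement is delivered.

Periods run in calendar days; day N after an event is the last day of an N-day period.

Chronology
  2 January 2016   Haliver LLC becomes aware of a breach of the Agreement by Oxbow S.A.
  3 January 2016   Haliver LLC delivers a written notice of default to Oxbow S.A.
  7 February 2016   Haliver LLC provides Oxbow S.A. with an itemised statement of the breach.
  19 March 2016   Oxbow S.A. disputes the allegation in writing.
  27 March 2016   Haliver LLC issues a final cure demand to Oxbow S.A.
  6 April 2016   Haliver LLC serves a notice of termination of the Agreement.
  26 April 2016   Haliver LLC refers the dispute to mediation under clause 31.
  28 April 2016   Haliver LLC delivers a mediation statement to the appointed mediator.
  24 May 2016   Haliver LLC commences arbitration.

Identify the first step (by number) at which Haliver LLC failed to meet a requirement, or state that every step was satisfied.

Step 1 — counting 63 days from 2 January 2016 (when the breach is discovered) gives a deadline of 5 March 2016; done 3 January 2016 — timely.
Step 2 — must wait 34 days from 3 January 2016 (when the default notice is delivered), so not before 6 February 2016; done 7 February 2016, after the minimum wait.
Step 3 — counting 52 days from 7 February 2016 (when the itemised statement is provided) gives a deadline of 30 March 2016; completed 27 March 2016, before the deadline.
Step 4 — counting 73 days from 27 March 2016 (when the final cure demand is issued) gives a deadline of 8 June 2016; done 6 April 2016 — timely.
Step 5 — 5 and 117 days from 2 January 2016 (when the breach is discovered) are 7 January 2016 and 28 April 2016 respectively; done 26 April 2016, which is between those dates.
Step 6 — counting 38 days from 26 April 2016 (when the dispute is referred to mediation) gives a deadline of 3 June 2016; completed 28 April 2016, before the deadline.
Step 7 — counting 60 days from 11 May 2016 (end of the 13-day objection period, which began when the mediation statement is delivered on 28 April 2016) gives a deadline of 10 July 2016; 24 May 2016 is within that limit.

None — every step was satisfied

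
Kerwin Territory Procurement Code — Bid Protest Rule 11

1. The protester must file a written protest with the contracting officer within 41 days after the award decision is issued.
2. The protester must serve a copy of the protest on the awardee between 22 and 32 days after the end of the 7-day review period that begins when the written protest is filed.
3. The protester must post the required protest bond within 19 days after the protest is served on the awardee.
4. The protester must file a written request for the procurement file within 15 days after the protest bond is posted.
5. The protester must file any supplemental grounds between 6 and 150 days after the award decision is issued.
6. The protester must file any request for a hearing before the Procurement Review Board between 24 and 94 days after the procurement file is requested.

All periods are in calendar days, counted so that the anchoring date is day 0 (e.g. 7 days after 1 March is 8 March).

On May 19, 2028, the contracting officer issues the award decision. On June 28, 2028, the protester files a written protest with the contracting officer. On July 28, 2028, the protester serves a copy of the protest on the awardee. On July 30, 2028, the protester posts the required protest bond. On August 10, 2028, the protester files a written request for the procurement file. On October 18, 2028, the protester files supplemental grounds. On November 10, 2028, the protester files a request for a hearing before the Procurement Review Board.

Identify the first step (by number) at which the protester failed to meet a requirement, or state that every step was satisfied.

Step 5

Step 1 — counting 41 days from May 19, 2028 (when the award decision is issued) gives a deadline of June 29, 2028; June 28, 2028 is within that limit.
Step 2 — 22 and 32 days from July 5, 2028 (end of the 7-day review period, which began when the written protest is filed on June 28, 2028) are July 27, 2028 and August 6, 2028 respectively; done July 28, 2028, which is between those dates.
Step 3 — counting 19 days from July 28, 2028 (when the protest is served on the awardee) gives a deadline of August 16, 2028; completed July 30, 2028, before the deadline.
Step 4 — counting 15 days from July 30, 2028 (when the protest bond is posted) gives a deadline of August 14, 2028; August 10, 2028 is within that limit.
Step 5 — 6 and 150 days from May 19, 2028 (when the award decision is issued) are May 25, 2028 and October 16, 2028 respectively; done October 18, 2028 — 2 days after the window closed.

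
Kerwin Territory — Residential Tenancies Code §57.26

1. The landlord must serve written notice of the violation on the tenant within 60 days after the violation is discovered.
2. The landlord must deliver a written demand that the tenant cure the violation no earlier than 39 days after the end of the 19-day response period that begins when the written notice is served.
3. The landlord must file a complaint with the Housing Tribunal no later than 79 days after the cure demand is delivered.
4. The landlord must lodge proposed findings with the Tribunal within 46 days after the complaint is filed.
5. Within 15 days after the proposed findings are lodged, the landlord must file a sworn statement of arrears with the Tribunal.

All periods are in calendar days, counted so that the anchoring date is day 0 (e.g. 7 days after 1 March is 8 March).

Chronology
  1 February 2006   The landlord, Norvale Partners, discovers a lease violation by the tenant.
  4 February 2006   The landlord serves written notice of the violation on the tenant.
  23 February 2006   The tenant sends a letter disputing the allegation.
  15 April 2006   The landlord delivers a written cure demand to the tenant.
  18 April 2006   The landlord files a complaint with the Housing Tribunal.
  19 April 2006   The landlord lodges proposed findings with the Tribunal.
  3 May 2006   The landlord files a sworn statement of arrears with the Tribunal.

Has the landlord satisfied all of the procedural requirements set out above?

Step 1: 60 days after 1 February 2006 (when the violation is discovered) is 2 April 2006; completed 4 February 2006, before the deadline.
Step 2: the earliest permitted date is 39 days after 23 February 2006 (end of the 19-day response period, which began when the written notice is served on 4 February 2006), i.e. 3 April 2006; done 15 April 2006, after the minimum wait.
Step 3: 79 days after 15 April 2006 (when the cure demand is delivered) is 3 July 2006; 18 April 2006 is within that limit.
Step 4: 46 days after 18 April 2006 (when the complaint is filed) is 3 June 2006; done 19 April 2006 — timely.
Step 5: 15 days after 19 April 2006 (when the proposed findings are lodged) is 4 May 2006; done 3 May 2006 — timely.

Yes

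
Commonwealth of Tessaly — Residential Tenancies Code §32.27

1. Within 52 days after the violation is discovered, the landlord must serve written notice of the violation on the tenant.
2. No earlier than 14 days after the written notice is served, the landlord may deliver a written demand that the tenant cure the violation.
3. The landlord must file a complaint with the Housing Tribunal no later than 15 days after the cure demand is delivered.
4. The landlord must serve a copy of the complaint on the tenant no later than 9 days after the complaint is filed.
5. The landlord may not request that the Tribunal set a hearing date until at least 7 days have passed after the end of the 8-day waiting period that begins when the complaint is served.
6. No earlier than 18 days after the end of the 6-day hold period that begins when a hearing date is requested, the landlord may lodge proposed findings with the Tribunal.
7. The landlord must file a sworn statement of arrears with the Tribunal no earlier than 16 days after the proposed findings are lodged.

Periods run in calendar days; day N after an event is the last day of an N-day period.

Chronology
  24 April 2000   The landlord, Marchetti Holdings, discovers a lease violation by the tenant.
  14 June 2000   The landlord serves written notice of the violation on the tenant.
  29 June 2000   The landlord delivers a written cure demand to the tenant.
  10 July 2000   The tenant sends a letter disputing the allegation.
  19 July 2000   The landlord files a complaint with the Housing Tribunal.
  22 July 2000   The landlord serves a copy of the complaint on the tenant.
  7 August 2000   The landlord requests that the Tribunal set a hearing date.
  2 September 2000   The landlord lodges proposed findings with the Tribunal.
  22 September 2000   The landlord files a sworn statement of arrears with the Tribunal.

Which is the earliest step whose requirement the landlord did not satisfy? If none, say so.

Step 3

Step 1: 52 days after 24 April 2000 (when the violation is discovered) is 15 June 2000; done 14 June 2000 — timely.
Step 2: the earliest permitted date is 14 days after 14 June 2000 (when the written notice is served), i.e. 28 June 2000; 29 June 2000 is on or after that date.
Step 3: 15 days after 29 June 2000 (when the cure demand is delivered) is 14 July 2000; not done until 19 July 2000, 5 days after the deadline.
The analysis stops there.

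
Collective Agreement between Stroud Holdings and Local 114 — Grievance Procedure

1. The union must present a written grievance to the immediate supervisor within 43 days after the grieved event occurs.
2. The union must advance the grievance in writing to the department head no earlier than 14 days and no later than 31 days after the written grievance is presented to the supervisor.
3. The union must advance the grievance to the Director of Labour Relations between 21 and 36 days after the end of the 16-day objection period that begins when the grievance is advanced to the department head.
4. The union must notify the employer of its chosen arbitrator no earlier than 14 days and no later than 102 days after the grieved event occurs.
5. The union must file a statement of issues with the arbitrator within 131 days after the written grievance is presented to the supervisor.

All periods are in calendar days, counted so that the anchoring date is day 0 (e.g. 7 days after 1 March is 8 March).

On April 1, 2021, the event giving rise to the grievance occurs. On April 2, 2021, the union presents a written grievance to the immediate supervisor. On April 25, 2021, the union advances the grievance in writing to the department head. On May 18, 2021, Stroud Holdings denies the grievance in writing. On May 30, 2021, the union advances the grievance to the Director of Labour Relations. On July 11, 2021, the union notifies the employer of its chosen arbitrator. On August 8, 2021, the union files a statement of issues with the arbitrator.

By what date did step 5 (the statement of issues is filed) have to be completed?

Step 5 runs from April 2, 2021, when the written grievance is presented to the supervisor. 131 days after April 2, 2021 is August 11, 2021.

August 11, 2021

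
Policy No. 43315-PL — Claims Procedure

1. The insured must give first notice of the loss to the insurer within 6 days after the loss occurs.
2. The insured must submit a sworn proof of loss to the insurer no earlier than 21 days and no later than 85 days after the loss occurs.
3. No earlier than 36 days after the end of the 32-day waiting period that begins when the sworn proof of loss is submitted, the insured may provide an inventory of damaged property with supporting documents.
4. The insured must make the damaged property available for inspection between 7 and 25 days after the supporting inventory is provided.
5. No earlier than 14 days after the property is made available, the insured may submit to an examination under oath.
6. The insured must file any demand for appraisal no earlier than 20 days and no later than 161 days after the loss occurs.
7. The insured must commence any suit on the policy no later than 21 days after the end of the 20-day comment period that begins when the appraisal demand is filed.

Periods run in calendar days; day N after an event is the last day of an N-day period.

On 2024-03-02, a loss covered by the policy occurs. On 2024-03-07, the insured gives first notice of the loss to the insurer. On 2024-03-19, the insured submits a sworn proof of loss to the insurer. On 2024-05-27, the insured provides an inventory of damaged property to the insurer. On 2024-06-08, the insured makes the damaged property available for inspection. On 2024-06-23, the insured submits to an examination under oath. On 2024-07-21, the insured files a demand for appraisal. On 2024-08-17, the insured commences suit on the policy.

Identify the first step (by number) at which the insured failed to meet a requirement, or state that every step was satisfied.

Step 2

Step 1: 6 days after 2024-03-02 (when the loss occurs) is 2024-03-08; 2024-03-07 is within that limit.
Step 2: the window is 21–85 days after 2024-03-02 (when the loss occurs), so 2024-03-23 through 2024-05-26; 2024-03-19 is 4 days too early.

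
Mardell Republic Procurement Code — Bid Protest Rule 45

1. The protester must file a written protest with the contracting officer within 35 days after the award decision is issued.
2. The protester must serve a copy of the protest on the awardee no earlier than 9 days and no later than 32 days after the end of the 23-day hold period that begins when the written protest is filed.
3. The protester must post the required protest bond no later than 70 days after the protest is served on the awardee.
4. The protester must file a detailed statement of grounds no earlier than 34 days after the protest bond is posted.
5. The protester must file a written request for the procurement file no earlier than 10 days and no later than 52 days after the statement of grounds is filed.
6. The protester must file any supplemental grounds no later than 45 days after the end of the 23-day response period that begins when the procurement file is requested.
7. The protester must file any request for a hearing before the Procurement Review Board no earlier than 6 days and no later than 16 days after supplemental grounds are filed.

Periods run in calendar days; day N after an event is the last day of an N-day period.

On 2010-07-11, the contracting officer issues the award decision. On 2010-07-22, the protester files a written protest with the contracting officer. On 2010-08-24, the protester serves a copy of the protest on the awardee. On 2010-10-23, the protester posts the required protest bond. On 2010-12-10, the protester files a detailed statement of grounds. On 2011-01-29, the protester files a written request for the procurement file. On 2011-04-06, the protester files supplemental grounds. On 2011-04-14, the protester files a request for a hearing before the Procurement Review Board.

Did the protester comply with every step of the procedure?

Yes

Step 1 — counting 35 days from 2010-07-11 (when the award decision is issued) gives a deadline of 2010-08-15; 2010-07-22 is within that limit.
Step 2 — 9 and 32 days from 2010-08-14 (end of the 23-day hold period, which began when the written protest is filed on 2010-07-22) are 2010-08-23 and 2010-09-15 respectively; 2010-08-24 falls inside that range.
Step 3 — counting 70 days from 2010-08-24 (when the protest is served on the awardee) gives a deadline of 2010-11-02; 2010-10-23 is within that limit.
Step 4 — must wait 34 days from 2010-10-23 (when the protest bond is posted), so not before 2010-11-26; done 2010-12-10, after the minimum wait.
Step 5 — 10 and 52 days from 2010-12-10 (when the statement of grounds is filed) are 2010-12-20 and 2011-01-31 respectively; 2011-01-29 falls inside that range.
Step 6 — counting 45 days from 2011-02-21 (end of the 23-day response period, which began when the procurement file is requested on 2011-01-29) gives a deadline of 2011-04-07; completed 2011-04-06, before the deadline.
Step 7 — 6 and 16 days from 2011-04-06 (when supplemental grounds are filed) are 2011-04-12 and 2011-04-22 respectively; done 2011-04-14, which is between those dates.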